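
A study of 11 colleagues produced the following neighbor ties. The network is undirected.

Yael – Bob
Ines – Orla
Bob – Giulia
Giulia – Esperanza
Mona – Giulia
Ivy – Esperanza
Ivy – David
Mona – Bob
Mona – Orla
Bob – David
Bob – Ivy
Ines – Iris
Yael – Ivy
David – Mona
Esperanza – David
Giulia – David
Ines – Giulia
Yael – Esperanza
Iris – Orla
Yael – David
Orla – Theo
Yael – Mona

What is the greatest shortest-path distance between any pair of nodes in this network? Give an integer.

Eccentricity of each node (its greatest distance to any other): Bob:3, David:3, Esperanza:4, Giulia:3, Ines:3, Iris:4, Ivy:4, Mona:2, Orla:3, Theo:4, Yael:3.
The maximum eccentricity is 4, realized for instance by the pair Ivy–Theo via Ivy – Yael – Mona – Orla – Theo. So the diameter is 4.

4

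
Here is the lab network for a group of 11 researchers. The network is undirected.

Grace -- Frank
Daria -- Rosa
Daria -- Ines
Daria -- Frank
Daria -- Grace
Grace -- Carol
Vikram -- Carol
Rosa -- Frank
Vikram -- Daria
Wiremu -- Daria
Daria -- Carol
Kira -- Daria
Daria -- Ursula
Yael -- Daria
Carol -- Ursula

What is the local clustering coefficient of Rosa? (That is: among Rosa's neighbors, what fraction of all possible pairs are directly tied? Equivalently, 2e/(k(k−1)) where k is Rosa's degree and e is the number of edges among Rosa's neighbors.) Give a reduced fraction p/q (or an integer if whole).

Rosa's neighbors: Daria and Frank (k = 2).
Possible neighbor pairs: C(2,2) = 1. Edges among them: Daria–Frank → e = 1.
Clustering(Rosa) = 1/1.

1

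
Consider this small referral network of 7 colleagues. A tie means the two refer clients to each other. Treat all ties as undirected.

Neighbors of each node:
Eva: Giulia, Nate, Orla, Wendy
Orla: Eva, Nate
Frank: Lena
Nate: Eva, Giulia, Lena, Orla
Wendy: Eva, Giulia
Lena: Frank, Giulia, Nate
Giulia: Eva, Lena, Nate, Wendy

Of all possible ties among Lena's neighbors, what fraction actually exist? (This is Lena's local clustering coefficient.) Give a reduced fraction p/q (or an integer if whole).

1/3

Lena's neighbors: Frank, Giulia, and Nate (k = 3).
Possible neighbor pairs: C(3,2) = 3. Edges among them: Giulia–Nate → e = 1.
Clustering(Lena) = 1/3.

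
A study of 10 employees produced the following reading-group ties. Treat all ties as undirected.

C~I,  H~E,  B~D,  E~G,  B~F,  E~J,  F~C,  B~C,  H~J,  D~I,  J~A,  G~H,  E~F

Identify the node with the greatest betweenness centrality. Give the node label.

E

Unnormalized betweenness of each node: A:0, B:13/2, C:13/2, D:1/2, E:21, F:20, G:0, H:1, I:1/2, J:8.
E has the largest value, 21, making it the main broker — the node through which the most shortest paths run.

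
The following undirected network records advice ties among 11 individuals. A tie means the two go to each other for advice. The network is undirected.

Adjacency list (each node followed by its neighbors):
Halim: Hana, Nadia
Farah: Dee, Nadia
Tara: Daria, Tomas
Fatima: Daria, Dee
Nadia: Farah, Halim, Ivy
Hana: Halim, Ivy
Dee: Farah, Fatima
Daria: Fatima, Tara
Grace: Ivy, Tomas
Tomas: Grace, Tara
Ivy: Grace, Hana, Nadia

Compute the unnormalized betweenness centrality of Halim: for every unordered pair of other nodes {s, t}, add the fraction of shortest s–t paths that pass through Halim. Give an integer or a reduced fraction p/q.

2

Pairs whose geodesics pass through Halim — Dee–Hana: 1/2; Fatima–Hana: 1/2; Hana–Nadia: 1/2; Hana–Farah: 1/2.
All other pairs contribute 0.
Summing the contributions gives betweenness(Halim) = 2.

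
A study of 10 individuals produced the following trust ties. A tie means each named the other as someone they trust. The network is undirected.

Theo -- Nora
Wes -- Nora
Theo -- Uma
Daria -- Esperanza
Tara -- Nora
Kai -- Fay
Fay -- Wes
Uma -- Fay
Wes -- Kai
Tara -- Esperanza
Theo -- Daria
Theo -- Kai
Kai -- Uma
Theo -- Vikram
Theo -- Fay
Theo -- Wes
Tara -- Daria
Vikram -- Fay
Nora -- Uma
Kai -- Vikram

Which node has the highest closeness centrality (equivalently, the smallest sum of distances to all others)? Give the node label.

Theo

Farness (sum of distances to all others) for each node — Daria:15, Esperanza:21, Fay:15, Kai:15, Nora:14, Tara:18, Theo:11, Uma:15, Vikram:17, Wes:15.
The smallest farness is 11, for Theo, so Theo has the highest closeness.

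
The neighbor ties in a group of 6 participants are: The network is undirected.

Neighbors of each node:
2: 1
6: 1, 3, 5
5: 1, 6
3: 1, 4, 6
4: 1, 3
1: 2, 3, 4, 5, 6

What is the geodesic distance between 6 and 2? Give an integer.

2

One shortest route is 6 – 1 – 2, which uses 2 edges, and 6 and 2 are not directly tied, so nothing shorter exists. So d(6,2) = 2.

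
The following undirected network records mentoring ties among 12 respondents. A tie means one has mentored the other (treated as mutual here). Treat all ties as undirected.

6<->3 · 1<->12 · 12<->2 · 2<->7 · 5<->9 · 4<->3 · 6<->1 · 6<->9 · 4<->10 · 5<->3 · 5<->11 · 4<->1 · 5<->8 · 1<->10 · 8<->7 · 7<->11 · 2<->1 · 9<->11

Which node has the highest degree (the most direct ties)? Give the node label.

Degrees — 1:5, 2:3, 3:3, 4:3, 5:4, 6:3, 7:3, 8:2, 9:3, 10:2, 11:3, 12:2.
The maximum is 5, attained only by 1.

1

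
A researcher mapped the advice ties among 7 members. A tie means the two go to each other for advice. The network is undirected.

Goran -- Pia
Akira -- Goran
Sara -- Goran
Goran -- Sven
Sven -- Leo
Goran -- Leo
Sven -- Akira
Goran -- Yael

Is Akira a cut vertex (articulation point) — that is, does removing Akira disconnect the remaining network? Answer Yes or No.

Even without Akira, every remaining node can still reach every other (the residual graph is connected), so Akira is not a cut vertex.

No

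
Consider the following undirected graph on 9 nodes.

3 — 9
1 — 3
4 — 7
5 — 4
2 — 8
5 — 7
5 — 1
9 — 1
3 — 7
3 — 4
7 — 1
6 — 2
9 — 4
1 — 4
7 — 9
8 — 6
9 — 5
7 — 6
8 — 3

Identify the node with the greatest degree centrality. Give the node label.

7

Degrees — 1:5, 2:2, 3:5, 4:5, 5:4, 6:3, 7:6, 8:3, 9:5.
The maximum is 6, attained only by 7.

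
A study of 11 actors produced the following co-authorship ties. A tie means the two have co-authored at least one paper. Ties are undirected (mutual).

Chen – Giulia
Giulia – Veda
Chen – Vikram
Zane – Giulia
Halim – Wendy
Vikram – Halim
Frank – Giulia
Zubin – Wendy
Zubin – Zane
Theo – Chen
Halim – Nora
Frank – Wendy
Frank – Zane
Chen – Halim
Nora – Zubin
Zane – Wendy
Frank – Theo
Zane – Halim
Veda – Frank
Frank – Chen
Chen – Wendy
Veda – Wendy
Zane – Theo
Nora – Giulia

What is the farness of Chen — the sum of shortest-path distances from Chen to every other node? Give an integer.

14

Distances from Chen: Frank:1, Giulia:1, Halim:1, Nora:2, Theo:1, Veda:2, Vikram:1, Wendy:1, Zane:2, Zubin:2.
Sum = 1 + 1 + 1 + 2 + 1 + 2 + 1 + 1 + 2 + 2 = 14.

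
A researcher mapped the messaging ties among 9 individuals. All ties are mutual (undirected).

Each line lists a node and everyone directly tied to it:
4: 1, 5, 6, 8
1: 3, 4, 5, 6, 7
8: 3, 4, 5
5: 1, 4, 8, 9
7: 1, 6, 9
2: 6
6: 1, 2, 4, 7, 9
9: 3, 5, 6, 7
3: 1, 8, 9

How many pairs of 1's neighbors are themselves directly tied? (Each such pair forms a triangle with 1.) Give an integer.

1's neighbors: 3, 4, 5, 6, and 7.
Neighbor pairs that are themselves tied: 1–4–5; 1–4–6; 1–6–7. Each forms one triangle with 1, for 3 in total.

3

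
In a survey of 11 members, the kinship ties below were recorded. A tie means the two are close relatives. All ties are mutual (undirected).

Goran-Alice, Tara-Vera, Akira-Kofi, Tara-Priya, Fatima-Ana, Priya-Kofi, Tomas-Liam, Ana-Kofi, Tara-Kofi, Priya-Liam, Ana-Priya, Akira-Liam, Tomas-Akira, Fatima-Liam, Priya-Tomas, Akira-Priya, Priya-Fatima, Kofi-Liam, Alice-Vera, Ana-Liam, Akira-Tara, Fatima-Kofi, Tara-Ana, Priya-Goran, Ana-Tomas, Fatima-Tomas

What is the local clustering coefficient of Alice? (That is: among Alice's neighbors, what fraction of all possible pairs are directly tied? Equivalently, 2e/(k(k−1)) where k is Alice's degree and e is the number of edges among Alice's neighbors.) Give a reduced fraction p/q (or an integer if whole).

0

Alice's neighbors: Goran and Vera (k = 2).
Possible neighbor pairs: C(2,2) = 1. Edges among them: none → e = 0.
Clustering(Alice) = 0/1.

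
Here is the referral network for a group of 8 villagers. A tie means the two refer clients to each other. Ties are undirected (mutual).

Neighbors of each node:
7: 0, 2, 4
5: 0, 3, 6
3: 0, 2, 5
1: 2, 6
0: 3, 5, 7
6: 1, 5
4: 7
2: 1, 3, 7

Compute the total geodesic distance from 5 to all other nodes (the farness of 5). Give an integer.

Distances from 5: 0:1, 1:2, 2:2, 3:1, 4:3, 6:1, 7:2.
Sum = 1 + 2 + 2 + 1 + 3 + 1 + 2 = 12.

12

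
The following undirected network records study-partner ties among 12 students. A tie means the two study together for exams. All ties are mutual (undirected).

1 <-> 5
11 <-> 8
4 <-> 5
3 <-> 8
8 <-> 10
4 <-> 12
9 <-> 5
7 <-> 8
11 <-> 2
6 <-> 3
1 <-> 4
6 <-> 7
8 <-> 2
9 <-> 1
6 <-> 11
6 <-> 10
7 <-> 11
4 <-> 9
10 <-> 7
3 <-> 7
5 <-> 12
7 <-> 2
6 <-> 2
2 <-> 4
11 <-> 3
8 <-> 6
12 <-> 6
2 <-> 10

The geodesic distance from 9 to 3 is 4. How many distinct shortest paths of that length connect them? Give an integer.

6

The shortest distance is 4. The length-4 paths are: 9–4–2–6–3; 9–4–12–6–3; 9–5–12–6–3; 9–4–2–7–3; 9–4–2–8–3; 9–4–2–11–3.
That gives 6 distinct shortest paths.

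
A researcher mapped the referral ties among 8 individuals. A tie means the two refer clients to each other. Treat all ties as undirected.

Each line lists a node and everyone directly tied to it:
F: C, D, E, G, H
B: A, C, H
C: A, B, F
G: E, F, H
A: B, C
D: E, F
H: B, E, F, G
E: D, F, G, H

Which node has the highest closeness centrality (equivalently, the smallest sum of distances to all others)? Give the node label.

Farness (sum of distances to all others) for each node — A:15, B:12, C:11, D:14, E:11, F:9, G:12, H:10.
The smallest farness is 9, for F, so F has the highest closeness.

F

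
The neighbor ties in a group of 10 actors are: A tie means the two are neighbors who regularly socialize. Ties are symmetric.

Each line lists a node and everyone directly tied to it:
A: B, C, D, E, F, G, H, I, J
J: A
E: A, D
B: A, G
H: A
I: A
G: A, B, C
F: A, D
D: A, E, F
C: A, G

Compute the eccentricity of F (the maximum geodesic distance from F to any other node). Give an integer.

2

Distances from F: A:1, B:2, C:2, D:1, E:2, G:2, H:2, I:2, J:2.
The largest is 2 (to C, B, E, J, G, H, and I), so the eccentricity of F is 2.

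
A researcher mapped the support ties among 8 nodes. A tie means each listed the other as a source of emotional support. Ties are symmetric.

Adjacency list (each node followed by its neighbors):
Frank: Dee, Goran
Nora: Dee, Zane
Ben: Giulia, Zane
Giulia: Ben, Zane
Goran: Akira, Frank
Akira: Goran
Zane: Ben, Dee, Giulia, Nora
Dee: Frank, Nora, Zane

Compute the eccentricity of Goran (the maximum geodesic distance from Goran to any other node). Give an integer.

4

Distances from Goran: Akira:1, Ben:4, Dee:2, Frank:1, Giulia:4, Nora:3, Zane:3.
The largest is 4 (to Ben and Giulia), so the eccentricity of Goran is 4.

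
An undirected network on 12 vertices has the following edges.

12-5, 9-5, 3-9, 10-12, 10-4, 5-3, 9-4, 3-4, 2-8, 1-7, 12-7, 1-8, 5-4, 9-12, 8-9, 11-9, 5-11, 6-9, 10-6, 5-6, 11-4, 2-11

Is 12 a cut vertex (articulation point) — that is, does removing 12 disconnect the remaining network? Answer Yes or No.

Even without 12, every remaining node can still reach every other (the residual graph is connected), so 12 is not a cut vertex.

No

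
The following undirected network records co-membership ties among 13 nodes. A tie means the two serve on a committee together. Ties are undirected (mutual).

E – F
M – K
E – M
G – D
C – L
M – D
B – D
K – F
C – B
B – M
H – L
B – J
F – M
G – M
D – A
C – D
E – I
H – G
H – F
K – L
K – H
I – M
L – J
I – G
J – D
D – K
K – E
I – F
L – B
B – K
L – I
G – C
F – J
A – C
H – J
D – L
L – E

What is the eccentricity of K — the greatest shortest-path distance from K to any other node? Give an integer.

2

Distances from K: A:2, B:1, C:2, D:1, E:1, F:1, G:2, H:1, I:2, J:2, L:1, M:1.
The largest is 2 (to C, J, I, G, and A), so the eccentricity of K is 2.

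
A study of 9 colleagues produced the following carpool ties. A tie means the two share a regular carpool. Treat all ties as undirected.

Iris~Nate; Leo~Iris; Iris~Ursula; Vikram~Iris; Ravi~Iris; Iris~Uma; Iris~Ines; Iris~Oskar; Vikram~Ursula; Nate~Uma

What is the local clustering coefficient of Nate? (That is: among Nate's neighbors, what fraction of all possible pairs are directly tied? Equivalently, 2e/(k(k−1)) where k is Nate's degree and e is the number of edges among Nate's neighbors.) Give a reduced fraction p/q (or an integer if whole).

Nate's neighbors: Iris and Uma (k = 2).
Possible neighbor pairs: C(2,2) = 1. Edges among them: Iris–Uma → e = 1.
Clustering(Nate) = 1/1.

1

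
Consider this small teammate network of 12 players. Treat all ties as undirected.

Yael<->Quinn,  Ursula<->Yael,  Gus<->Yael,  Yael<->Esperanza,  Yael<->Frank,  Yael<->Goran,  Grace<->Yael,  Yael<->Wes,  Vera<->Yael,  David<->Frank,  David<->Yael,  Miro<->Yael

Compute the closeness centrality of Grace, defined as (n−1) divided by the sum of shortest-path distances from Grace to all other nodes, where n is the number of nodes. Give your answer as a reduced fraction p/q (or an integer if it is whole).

Distances from Grace: David:2, Esperanza:2, Frank:2, Goran:2, Gus:2, Miro:2, Quinn:2, Ursula:2, Vera:2, Wes:2, Yael:1. Sum = 21.
n = 12, so closeness = 11/21.

11/21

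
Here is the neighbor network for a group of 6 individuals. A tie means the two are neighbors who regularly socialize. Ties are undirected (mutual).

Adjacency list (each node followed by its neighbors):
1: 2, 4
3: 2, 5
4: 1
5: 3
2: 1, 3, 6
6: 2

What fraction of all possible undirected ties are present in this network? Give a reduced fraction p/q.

There are 5 edges and 6 nodes, so the maximum possible is C(6,2) = 15.
Density = 5/15 = 1/3.

1/3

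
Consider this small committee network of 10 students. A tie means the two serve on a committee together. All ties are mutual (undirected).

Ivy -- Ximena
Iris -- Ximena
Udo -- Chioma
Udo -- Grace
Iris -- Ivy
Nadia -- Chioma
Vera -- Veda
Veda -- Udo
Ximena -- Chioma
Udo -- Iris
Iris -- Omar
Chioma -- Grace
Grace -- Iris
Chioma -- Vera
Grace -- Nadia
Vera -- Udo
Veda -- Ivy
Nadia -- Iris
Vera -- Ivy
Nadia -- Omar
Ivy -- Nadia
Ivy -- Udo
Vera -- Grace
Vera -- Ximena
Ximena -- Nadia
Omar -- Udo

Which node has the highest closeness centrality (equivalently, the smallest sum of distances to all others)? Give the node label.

Farness (sum of distances to all others) for each node — Chioma:13, Grace:13, Iris:12, Ivy:12, Nadia:12, Omar:15, Udo:11, Veda:15, Vera:12, Ximena:13.
The smallest farness is 11, for Udo, so Udo has the highest closeness.

Udo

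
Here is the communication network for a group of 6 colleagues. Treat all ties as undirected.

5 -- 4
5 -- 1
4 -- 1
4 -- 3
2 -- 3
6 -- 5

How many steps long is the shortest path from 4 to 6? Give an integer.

One shortest route is 4 – 5 – 6, which uses 2 edges, and 4 and 6 are not directly tied, so nothing shorter exists. So d(4,6) = 2.

2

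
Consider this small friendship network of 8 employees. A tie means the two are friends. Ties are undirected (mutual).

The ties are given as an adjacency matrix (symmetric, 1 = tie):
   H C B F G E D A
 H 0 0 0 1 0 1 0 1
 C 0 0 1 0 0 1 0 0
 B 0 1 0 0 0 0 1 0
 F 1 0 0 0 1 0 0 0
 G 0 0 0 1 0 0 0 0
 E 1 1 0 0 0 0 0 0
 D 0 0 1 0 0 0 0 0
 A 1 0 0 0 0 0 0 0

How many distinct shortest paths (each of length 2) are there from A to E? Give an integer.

1

The shortest distance is 2, and the only length-2 path is A–H–E. So there is exactly 1 shortest path.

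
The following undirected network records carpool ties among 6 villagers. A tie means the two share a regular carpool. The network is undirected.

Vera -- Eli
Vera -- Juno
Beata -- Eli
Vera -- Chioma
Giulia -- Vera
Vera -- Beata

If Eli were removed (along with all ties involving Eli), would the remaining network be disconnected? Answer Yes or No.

Even without Eli, every remaining node can still reach every other (the residual graph is connected), so Eli is not a cut vertex.

No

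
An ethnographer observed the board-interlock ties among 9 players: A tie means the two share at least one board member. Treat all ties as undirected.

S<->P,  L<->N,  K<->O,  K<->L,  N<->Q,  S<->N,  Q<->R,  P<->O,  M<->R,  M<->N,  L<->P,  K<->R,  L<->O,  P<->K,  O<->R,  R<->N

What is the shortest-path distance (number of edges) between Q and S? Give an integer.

One shortest route is Q – N – S, which uses 2 edges, and Q and S are not directly tied, so nothing shorter exists. So d(Q,S) = 2.

2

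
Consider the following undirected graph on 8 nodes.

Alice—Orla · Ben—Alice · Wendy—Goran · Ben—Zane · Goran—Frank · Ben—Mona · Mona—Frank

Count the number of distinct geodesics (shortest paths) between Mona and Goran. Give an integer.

The shortest distance is 2, and the only length-2 path is Mona–Frank–Goran. So there is exactly 1 shortest path.

1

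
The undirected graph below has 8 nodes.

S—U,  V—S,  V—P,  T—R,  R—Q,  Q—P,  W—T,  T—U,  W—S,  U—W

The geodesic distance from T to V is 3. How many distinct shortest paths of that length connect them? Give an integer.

2

The shortest distance is 3. The length-3 paths are: T–W–S–V; T–U–S–V.
That gives 2 distinct shortest paths.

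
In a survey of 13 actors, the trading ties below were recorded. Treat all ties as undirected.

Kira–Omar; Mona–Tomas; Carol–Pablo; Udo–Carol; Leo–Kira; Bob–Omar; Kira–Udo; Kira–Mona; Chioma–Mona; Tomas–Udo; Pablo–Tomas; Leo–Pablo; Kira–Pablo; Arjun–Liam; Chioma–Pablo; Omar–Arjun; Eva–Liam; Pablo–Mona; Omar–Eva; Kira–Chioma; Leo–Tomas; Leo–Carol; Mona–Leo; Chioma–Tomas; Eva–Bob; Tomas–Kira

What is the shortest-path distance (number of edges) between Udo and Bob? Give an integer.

One shortest route is Udo – Kira – Omar – Bob, which uses 3 edges, and at distance 2 from Udo we only reach {Chioma, Leo, Mona, Omar, Pablo}, which does not include Bob. So d(Udo,Bob) = 3.

3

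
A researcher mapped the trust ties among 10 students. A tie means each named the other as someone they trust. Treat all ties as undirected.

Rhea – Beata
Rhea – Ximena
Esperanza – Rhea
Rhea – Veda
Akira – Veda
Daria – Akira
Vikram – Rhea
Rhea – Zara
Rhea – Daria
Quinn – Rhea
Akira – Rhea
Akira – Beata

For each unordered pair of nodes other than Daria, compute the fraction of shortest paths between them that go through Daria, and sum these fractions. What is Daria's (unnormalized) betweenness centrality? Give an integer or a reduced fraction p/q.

0

No shortest path between any pair of other nodes passes through Daria.
Summing the contributions gives betweenness(Daria) = 0.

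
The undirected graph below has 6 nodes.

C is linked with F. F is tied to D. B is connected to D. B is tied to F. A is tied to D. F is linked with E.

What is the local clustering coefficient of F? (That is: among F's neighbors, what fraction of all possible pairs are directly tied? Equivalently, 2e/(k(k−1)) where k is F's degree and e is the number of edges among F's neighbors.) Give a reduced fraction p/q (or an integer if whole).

1/6

F's neighbors: B, C, D, and E (k = 4).
Possible neighbor pairs: C(4,2) = 6. Edges among them: B–D → e = 1.
Clustering(F) = 1/6.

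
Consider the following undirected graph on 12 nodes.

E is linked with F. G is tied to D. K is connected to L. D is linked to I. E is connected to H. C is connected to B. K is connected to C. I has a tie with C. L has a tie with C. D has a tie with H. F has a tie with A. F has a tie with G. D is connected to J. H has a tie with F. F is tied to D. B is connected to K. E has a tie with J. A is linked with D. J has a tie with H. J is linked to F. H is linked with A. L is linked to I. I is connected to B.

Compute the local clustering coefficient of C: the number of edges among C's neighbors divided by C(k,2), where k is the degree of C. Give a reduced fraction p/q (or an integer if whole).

2/3

C's neighbors: B, I, K, and L (k = 4).
Possible neighbor pairs: C(4,2) = 6. Edges among them: B–I, B–K, I–L, K–L → e = 4.
Clustering(C) = 4/6 = 2/3.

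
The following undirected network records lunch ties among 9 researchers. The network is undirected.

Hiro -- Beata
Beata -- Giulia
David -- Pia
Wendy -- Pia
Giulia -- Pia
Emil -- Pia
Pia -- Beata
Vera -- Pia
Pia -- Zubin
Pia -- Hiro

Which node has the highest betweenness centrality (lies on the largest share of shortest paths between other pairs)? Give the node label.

Unnormalized betweenness of each node: Beata:1/2, David:0, Emil:0, Giulia:0, Hiro:0, Pia:51/2, Vera:0, Wendy:0, Zubin:0.
Pia has the largest value, 51/2, making it the main broker — the node through which the most shortest paths run.

Pia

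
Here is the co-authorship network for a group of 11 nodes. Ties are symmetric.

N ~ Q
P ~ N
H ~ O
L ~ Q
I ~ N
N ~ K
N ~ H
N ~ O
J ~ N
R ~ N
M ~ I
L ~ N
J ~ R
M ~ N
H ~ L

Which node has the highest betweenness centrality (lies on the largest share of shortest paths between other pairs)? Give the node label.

N

Unnormalized betweenness of each node: H:1/2, I:0, J:0, K:0, L:1/2, M:0, N:39, O:0, P:0, Q:0, R:0.
N has the largest value, 39, making it the main broker — the node through which the most shortest paths run.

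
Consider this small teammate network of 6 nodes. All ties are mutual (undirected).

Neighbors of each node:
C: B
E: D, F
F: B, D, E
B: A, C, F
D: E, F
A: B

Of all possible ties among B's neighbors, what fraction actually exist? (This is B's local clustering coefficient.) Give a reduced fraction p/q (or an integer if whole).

B's neighbors: A, C, and F (k = 3).
Possible neighbor pairs: C(3,2) = 3. Edges among them: none → e = 0.
Clustering(B) = 0/3 = 0.

0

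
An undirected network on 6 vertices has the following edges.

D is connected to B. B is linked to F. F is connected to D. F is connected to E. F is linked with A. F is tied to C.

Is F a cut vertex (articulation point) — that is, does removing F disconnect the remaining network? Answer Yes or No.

Yes

Removing F leaves {B and D} with no path to {A}, so the network splits into 4 components. F is a cut vertex.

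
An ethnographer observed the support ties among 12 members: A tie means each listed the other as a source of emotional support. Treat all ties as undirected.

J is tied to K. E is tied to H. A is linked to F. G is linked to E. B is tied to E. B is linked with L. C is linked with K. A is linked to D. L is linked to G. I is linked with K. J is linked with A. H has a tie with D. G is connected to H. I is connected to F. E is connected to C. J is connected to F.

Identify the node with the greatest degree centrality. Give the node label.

Degrees — A:3, B:2, C:2, D:2, E:4, F:3, G:3, H:3, I:2, J:3, K:3, L:2.
The maximum is 4, attained only by E.

E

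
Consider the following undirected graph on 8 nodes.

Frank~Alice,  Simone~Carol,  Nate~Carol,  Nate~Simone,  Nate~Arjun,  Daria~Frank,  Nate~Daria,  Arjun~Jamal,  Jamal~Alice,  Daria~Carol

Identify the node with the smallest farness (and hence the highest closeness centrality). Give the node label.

Nate

Farness (sum of distances to all others) for each node — Alice:16, Arjun:13, Carol:13, Daria:12, Frank:14, Jamal:15, Nate:11, Simone:16.
The smallest farness is 11, for Nate, so Nate has the highest closeness.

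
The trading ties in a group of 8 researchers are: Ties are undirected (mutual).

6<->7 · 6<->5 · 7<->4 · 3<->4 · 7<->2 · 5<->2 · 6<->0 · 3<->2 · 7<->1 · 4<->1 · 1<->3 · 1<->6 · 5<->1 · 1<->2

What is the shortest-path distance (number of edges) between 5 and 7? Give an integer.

2

One shortest route is 5 – 6 – 7, which uses 2 edges, and 5 and 7 are not directly tied, so nothing shorter exists. So d(5,7) = 2.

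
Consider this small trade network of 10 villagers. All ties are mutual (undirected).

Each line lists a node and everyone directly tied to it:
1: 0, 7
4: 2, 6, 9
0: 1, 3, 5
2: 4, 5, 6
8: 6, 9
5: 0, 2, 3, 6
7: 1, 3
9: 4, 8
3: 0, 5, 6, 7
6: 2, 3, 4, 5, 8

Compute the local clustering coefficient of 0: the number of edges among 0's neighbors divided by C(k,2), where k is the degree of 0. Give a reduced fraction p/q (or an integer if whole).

1/3

0's neighbors: 1, 3, and 5 (k = 3).
Possible neighbor pairs: C(3,2) = 3. Edges among them: 3–5 → e = 1.
Clustering(0) = 1/3.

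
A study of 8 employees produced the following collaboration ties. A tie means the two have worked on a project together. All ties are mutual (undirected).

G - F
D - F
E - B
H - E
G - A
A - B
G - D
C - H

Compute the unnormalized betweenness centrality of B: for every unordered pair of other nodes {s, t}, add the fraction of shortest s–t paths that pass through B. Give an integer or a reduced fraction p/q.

12

Pairs whose geodesics pass through B — D–H: 1; D–C: 1; D–E: 1; F–H: 1; F–C: 1; F–E: 1; A–H: 1; A–C: 1; A–E: 1; G–H: 1; G–C: 1; G–E: 1.
All other pairs contribute 0.
Summing the contributions gives betweenness(B) = 12.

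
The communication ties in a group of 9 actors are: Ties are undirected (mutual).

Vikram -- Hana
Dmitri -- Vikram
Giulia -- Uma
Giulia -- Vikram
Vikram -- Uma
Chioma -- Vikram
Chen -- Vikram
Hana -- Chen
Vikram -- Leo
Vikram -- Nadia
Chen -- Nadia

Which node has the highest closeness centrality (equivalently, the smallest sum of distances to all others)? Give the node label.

Vikram

Farness (sum of distances to all others) for each node — Chen:13, Chioma:15, Dmitri:15, Giulia:14, Hana:14, Leo:15, Nadia:14, Uma:14, Vikram:8.
The smallest farness is 8, for Vikram, so Vikram has the highest closeness.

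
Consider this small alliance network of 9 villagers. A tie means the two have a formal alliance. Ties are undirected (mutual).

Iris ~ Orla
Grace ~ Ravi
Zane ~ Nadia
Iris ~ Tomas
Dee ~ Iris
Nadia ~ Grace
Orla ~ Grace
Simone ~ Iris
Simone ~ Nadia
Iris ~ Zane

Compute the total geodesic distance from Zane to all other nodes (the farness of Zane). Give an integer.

15

Distances from Zane: Dee:2, Grace:2, Iris:1, Nadia:1, Orla:2, Ravi:3, Simone:2, Tomas:2.
Sum = 2 + 2 + 1 + 1 + 2 + 3 + 2 + 2 = 15.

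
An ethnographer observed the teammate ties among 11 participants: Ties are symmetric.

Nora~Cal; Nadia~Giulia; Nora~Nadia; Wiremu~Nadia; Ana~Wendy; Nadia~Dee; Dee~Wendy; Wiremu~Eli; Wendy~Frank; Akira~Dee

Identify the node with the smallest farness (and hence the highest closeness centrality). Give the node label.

Farness (sum of distances to all others) for each node — Akira:28, Ana:33, Cal:34, Dee:19, Eli:34, Frank:33, Giulia:27, Nadia:18, Nora:25, Wendy:24, Wiremu:25.
The smallest farness is 18, for Nadia, so Nadia has the highest closeness.

Nadia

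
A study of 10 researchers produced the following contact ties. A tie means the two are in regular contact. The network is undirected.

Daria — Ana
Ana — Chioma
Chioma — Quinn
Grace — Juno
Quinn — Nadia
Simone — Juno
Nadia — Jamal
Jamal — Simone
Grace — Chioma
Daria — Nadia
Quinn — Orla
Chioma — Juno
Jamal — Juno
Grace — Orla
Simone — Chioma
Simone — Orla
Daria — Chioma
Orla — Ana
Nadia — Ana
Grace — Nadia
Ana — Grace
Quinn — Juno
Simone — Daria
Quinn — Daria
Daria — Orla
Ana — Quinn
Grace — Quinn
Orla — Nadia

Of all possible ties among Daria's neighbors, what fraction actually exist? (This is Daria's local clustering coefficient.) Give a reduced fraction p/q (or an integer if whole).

Daria's neighbors: Ana, Chioma, Nadia, Orla, Quinn, and Simone (k = 6).
Possible neighbor pairs: C(6,2) = 15. Edges among them: Ana–Chioma, Ana–Nadia, Ana–Orla, Ana–Quinn, Chioma–Quinn, Chioma–Simone, Nadia–Orla, Nadia–Quinn, Orla–Quinn, Orla–Simone → e = 10.
Clustering(Daria) = 10/15 = 2/3.

2/3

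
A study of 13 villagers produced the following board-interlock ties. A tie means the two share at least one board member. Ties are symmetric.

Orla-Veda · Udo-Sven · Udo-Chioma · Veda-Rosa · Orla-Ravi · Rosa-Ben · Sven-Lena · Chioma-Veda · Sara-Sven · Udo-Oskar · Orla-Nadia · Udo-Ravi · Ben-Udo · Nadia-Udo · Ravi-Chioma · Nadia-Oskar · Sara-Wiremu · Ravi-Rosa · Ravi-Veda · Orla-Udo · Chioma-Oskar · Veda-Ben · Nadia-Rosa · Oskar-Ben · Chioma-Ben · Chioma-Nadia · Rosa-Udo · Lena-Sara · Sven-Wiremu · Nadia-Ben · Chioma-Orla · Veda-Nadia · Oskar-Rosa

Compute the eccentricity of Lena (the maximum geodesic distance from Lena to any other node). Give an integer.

Distances from Lena: Ben:3, Chioma:3, Nadia:3, Orla:3, Oskar:3, Ravi:3, Rosa:3, Sara:1, Sven:1, Udo:2, Veda:4, Wiremu:2.
The largest is 4 (to Veda), so the eccentricity of Lena is 4.

4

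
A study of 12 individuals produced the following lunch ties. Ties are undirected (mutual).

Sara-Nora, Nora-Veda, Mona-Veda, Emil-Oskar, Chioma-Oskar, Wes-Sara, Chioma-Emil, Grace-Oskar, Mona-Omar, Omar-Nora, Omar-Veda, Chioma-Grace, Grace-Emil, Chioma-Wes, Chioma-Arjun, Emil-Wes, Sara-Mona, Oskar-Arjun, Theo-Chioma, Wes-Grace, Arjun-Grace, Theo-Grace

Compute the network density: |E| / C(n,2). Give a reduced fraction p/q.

1/3

There are 22 edges and 12 nodes, so the maximum possible is C(12,2) = 66.
Density = 22/66 = 1/3.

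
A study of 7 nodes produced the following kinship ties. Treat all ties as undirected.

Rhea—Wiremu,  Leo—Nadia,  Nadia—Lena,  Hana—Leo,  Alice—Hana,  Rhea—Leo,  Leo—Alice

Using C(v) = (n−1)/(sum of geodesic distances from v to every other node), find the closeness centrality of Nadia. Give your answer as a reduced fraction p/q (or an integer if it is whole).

Distances from Nadia: Alice:2, Hana:2, Lena:1, Leo:1, Rhea:2, Wiremu:3. Sum = 11.
n = 7, so closeness = 6/11.

6/11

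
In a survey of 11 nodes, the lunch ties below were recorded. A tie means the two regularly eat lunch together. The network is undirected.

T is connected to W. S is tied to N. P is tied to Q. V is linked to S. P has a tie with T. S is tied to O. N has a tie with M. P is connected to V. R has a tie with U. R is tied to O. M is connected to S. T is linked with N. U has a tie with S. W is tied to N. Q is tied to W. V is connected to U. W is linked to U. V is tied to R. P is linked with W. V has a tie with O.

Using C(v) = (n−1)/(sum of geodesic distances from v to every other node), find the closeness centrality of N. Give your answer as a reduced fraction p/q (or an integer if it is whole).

10/17

Distances from N: M:1, O:2, P:2, Q:2, R:3, S:1, T:1, U:2, V:2, W:1. Sum = 17.
n = 11, so closeness = 10/17.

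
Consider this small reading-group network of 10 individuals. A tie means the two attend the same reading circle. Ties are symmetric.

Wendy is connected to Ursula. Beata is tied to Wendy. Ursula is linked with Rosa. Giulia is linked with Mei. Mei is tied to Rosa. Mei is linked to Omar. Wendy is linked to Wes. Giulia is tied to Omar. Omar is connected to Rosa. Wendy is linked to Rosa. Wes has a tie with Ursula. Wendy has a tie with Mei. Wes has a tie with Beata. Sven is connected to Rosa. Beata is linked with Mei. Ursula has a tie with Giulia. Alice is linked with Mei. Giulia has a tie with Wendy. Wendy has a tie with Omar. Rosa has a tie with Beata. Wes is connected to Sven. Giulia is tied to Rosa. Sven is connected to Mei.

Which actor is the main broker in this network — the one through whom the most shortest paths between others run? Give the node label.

Mei

Unnormalized betweenness of each node: Alice:0, Beata:11/12, Giulia:1, Mei:31/3, Omar:0, Rosa:25/6, Sven:11/12, Ursula:3/4, Wendy:53/12, Wes:3/2.
Mei has the largest value, 31/3, making it the main broker — the node through which the most shortest paths run.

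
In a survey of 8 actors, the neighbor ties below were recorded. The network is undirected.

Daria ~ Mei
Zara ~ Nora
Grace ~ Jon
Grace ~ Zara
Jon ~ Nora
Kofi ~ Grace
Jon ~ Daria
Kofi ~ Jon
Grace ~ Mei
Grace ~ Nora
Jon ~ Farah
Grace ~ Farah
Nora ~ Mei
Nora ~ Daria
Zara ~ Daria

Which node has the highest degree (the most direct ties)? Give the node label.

Degrees — Daria:4, Farah:2, Grace:6, Jon:5, Kofi:2, Mei:3, Nora:5, Zara:3.
The maximum is 6, attained only by Grace.

Grace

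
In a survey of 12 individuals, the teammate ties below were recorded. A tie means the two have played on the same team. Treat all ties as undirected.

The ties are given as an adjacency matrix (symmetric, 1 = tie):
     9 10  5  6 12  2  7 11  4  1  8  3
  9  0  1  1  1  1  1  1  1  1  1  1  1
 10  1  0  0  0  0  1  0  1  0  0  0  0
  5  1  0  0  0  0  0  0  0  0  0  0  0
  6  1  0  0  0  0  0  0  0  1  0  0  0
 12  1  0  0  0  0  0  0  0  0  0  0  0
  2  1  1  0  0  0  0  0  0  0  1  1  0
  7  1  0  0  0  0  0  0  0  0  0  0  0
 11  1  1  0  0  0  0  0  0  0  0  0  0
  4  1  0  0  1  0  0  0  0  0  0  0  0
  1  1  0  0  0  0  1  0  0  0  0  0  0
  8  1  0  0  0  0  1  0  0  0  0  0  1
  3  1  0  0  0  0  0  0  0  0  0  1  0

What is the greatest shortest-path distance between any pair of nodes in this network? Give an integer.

Eccentricity of each node (its greatest distance to any other): 1:2, 2:2, 3:2, 4:2, 5:2, 6:2, 7:2, 8:2, 9:1, 10:2, 11:2, 12:2.
The maximum eccentricity is 2, realized for instance by the pair 10–5 via 10 – 9 – 5. So the diameter is 2.

2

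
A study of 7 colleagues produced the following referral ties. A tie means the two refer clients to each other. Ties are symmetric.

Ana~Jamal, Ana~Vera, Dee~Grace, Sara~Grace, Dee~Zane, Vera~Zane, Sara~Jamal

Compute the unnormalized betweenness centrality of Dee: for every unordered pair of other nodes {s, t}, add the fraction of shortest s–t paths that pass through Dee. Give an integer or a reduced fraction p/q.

3

Pairs whose geodesics pass through Dee — Sara–Zane: 1; Grace–Zane: 1; Grace–Vera: 1.
All other pairs contribute 0.
Summing the contributions gives betweenness(Dee) = 3.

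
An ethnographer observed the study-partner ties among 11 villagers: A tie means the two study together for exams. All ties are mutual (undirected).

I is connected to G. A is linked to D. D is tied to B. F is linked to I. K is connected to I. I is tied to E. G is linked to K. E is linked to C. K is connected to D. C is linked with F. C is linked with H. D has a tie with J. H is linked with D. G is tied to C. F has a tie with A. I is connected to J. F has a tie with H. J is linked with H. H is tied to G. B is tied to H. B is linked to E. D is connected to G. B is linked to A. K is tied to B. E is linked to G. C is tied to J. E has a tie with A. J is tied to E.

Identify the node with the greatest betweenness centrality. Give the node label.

E

Unnormalized betweenness of each node: A:19/12, B:2, C:29/20, D:69/20, E:121/30, F:23/12, G:41/12, H:197/60, I:91/30, J:7/4, K:13/12.
E has the largest value, 121/30, making it the main broker — the node through which the most shortest paths run.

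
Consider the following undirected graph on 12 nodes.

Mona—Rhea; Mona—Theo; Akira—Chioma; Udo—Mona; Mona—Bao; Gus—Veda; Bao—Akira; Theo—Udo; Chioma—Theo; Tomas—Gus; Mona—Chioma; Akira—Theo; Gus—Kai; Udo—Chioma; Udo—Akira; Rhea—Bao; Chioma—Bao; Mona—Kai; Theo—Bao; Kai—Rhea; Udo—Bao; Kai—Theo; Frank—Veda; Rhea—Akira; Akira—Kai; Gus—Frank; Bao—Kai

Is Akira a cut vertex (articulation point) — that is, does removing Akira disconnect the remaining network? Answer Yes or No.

No

Even without Akira, every remaining node can still reach every other (the residual graph is connected), so Akira is not a cut vertex.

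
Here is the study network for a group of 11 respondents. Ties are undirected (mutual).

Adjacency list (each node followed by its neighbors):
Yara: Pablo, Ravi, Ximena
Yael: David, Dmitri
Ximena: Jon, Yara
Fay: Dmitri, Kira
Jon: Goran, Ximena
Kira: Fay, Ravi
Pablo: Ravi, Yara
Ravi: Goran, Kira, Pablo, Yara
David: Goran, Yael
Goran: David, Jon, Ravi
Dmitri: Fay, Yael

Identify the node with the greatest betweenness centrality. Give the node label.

Ravi

Unnormalized betweenness of each node: David:17/2, Dmitri:3, Fay:11/2, Goran:16, Jon:7/2, Kira:19/2, Pablo:0, Ravi:20, Ximena:3/2, Yael:9/2, Yara:5.
Ravi has the largest value, 20, making it the main broker — the node through which the most shortest paths run.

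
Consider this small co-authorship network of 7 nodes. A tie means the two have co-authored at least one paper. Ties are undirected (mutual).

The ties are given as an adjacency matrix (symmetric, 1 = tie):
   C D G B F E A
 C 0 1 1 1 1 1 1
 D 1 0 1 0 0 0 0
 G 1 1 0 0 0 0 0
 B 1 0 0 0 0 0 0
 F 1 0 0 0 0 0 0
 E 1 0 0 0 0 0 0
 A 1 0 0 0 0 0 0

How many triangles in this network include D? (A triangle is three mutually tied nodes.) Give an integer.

D's neighbors: C and G.
Neighbor pairs that are themselves tied: D–C–G. Each forms one triangle with D, for 1 in total.

1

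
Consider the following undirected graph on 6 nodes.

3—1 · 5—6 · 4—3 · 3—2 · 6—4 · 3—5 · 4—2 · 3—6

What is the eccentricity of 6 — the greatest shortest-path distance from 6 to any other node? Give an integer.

2

Distances from 6: 1:2, 2:2, 3:1, 4:1, 5:1.
The largest is 2 (to 2 and 1), so the eccentricity of 6 is 2.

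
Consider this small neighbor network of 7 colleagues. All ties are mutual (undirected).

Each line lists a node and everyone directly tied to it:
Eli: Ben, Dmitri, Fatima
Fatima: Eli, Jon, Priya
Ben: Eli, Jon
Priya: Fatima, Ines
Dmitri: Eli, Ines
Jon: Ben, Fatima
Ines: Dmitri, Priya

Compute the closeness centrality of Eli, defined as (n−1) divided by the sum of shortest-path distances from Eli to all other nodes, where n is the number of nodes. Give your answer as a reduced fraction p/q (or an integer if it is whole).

2/3

Distances from Eli: Ben:1, Dmitri:1, Fatima:1, Ines:2, Jon:2, Priya:2. Sum = 9.
n = 7, so closeness = 6/9 = 2/3.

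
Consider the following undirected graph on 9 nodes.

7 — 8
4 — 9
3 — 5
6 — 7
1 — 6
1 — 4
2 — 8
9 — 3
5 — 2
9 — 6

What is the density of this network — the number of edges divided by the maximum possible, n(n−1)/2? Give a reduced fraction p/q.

There are 10 edges and 9 nodes, so the maximum possible is C(9,2) = 36.
Density = 10/36 = 5/18.

5/18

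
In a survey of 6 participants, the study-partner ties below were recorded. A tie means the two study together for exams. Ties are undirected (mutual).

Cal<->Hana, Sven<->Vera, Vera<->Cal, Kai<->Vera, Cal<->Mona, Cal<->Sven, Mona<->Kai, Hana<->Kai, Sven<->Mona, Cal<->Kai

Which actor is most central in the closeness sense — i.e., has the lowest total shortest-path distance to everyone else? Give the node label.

Farness (sum of distances to all others) for each node — Cal:5, Hana:8, Kai:6, Mona:7, Sven:7, Vera:7.
The smallest farness is 5, for Cal, so Cal has the highest closeness.

Cal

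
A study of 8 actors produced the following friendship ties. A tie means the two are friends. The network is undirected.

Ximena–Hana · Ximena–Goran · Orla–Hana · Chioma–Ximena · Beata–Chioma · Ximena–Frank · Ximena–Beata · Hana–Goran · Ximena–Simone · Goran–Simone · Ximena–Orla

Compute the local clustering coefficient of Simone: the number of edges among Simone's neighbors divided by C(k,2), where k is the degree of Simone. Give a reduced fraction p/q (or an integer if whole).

1

Simone's neighbors: Goran and Ximena (k = 2).
Possible neighbor pairs: C(2,2) = 1. Edges among them: Goran–Ximena → e = 1.
Clustering(Simone) = 1/1.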